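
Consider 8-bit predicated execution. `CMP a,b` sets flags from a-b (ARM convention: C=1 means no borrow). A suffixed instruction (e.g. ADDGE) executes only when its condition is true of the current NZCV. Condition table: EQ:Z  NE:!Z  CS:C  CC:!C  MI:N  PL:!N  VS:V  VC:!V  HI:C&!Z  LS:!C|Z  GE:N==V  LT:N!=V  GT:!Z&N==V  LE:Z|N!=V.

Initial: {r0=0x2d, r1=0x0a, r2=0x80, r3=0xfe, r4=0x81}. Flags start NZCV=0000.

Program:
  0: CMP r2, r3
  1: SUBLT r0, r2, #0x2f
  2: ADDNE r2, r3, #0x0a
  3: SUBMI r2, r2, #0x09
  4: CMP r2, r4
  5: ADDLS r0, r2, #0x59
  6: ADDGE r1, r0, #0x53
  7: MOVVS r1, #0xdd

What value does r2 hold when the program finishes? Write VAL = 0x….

[0] flags=1000 → (cmp)
[1] flags=1000 LT?T → r0=0x51
[2] flags=1000 NE?T → r2=0x08
[3] flags=1000 MI?T → r2=0xff
[4] flags=0010 → (cmp)
[5] flags=0010 LS?F → skip
[6] flags=0010 GE?T → r1=0xa4
[7] flags=0010 VS?F → skip

VAL = 0xff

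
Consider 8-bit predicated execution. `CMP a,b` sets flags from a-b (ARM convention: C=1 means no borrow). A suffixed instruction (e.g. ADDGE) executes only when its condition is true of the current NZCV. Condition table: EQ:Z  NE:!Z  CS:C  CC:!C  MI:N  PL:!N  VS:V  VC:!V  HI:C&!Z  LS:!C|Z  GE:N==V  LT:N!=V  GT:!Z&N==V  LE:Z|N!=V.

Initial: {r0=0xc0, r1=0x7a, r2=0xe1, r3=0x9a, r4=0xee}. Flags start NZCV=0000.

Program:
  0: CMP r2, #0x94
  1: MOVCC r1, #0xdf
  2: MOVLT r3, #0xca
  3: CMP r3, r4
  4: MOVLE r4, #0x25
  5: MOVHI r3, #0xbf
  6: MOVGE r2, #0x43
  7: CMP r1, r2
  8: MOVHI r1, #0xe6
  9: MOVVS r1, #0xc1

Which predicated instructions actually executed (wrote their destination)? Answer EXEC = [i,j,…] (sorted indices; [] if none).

0: ✓ CMP  NZCV=0010
1: · MOVCC
2: · MOVLT
3: ✓ CMP  NZCV=1000
4: ✓ MOVLE  r4←0x25
5: · MOVHI
6: · MOVGE
7: ✓ CMP  NZCV=1001
8: · MOVHI
9: ✓ MOVVS  r1←0xc1

EXEC = [4,9]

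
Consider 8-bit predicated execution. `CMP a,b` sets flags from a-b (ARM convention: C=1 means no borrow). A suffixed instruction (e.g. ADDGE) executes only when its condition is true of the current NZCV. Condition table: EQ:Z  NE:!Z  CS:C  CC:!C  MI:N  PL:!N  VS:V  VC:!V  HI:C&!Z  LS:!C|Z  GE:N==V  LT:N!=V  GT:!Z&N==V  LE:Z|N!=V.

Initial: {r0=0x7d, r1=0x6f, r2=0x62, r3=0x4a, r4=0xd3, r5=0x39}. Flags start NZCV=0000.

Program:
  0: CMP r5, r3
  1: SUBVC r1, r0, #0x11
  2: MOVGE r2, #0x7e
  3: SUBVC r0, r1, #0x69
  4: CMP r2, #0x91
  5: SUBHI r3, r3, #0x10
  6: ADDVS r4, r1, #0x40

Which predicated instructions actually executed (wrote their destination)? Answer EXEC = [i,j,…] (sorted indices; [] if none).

EXEC = [1,3,6]

[0] flags=1000 → (cmp)
[1] flags=1000 VC?T → r1=0x6c
[2] flags=1000 GE?F → skip
[3] flags=1000 VC?T → r0=0x03
[4] flags=1001 → (cmp)
[5] flags=1001 HI?F → skip
[6] flags=1001 VS?T → r4=0xac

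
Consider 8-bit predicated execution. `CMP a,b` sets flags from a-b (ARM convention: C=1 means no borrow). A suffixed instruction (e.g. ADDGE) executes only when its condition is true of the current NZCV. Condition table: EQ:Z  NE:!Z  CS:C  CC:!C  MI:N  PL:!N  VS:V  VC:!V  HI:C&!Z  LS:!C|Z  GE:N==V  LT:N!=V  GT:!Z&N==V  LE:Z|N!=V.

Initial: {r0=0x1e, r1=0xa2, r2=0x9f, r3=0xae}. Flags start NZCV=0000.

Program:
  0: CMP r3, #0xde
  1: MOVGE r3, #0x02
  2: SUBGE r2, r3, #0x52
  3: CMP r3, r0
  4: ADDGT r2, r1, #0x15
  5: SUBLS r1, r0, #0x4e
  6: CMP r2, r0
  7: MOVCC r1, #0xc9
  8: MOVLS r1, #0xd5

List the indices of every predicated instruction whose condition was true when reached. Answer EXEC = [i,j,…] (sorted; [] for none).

EXEC = []

0: ✓ CMP  NZCV=1000
1: · MOVGE
2: · SUBGE
3: ✓ CMP  NZCV=1010
4: · ADDGT
5: · SUBLS
6: ✓ CMP  NZCV=1010
7: · MOVCC
8: · MOVLS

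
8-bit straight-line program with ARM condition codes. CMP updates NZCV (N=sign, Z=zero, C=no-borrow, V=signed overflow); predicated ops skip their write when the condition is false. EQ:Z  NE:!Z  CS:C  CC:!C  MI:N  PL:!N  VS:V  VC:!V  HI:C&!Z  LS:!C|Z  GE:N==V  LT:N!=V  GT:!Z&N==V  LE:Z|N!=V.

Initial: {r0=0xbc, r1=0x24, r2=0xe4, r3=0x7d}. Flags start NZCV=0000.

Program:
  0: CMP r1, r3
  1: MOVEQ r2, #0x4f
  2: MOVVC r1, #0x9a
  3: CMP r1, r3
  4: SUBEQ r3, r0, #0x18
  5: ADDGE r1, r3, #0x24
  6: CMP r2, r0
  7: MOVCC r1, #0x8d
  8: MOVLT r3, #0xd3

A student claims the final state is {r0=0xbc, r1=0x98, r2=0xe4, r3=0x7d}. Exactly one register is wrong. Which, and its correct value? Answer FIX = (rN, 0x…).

FIX = (r1, 0x9a)

[0] flags=1000 → (cmp)
[1] flags=1000 EQ?F → skip
[2] flags=1000 VC?T → r1=0x9a
[3] flags=0011 → (cmp)
[4] flags=0011 EQ?F → skip
[5] flags=0011 GE?F → skip
[6] flags=0010 → (cmp)
[7] flags=0010 CC?F → skip
[8] flags=0010 LT?F → skip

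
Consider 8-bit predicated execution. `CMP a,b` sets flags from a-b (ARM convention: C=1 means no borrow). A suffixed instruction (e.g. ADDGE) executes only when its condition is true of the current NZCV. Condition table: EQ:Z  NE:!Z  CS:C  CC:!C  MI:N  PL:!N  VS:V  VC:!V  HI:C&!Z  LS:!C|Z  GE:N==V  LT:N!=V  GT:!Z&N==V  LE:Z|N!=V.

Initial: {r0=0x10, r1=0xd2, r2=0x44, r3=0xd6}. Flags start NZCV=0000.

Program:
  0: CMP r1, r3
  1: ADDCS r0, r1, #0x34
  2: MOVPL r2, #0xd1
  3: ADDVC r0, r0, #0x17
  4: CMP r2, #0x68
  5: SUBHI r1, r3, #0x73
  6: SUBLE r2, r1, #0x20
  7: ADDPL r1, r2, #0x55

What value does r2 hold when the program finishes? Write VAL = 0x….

[0] flags=1000 → (cmp)
[1] flags=1000 CS?F → skip
[2] flags=1000 PL?F → skip
[3] flags=1000 VC?T → r0=0x27
[4] flags=1000 → (cmp)
[5] flags=1000 HI?F → skip
[6] flags=1000 LE?T → r2=0xb2
[7] flags=1000 PL?F → skip

VAL = 0xb2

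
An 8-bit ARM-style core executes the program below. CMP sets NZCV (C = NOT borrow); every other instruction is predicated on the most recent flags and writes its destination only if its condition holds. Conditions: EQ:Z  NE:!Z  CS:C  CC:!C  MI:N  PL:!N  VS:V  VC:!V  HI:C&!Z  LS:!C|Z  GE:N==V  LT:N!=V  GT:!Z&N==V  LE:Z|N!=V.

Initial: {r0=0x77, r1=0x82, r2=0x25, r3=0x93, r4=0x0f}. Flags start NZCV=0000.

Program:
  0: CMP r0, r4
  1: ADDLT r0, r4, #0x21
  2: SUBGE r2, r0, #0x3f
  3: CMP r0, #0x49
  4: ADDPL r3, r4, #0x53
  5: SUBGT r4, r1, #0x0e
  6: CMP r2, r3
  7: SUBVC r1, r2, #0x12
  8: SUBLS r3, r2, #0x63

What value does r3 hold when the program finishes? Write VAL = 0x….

0: ✓ CMP  NZCV=0010
1: · ADDLT
2: ✓ SUBGE  r2←0x38
3: ✓ CMP  NZCV=0010
4: ✓ ADDPL  r3←0x62
5: ✓ SUBGT  r4←0x74
6: ✓ CMP  NZCV=1000
7: ✓ SUBVC  r1←0x26
8: ✓ SUBLS  r3←0xd5

VAL = 0xd5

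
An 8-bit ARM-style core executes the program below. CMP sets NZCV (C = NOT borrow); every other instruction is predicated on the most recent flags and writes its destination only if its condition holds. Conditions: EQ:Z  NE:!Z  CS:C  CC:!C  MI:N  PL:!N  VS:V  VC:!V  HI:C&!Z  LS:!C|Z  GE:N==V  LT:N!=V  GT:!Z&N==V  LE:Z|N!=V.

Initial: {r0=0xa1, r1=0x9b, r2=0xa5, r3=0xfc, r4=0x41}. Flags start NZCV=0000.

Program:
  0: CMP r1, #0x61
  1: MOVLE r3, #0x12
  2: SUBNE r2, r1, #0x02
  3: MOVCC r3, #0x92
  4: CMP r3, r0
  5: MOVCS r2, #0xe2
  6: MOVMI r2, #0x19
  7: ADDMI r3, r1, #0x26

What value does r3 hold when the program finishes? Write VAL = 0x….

[0] flags=0011 → (cmp)
[1] flags=0011 LE?T → r3=0x12
[2] flags=0011 NE?T → r2=0x99
[3] flags=0011 CC?F → skip
[4] flags=0000 → (cmp)
[5] flags=0000 CS?F → skip
[6] flags=0000 MI?F → skip
[7] flags=0000 MI?F → skip

VAL = 0x12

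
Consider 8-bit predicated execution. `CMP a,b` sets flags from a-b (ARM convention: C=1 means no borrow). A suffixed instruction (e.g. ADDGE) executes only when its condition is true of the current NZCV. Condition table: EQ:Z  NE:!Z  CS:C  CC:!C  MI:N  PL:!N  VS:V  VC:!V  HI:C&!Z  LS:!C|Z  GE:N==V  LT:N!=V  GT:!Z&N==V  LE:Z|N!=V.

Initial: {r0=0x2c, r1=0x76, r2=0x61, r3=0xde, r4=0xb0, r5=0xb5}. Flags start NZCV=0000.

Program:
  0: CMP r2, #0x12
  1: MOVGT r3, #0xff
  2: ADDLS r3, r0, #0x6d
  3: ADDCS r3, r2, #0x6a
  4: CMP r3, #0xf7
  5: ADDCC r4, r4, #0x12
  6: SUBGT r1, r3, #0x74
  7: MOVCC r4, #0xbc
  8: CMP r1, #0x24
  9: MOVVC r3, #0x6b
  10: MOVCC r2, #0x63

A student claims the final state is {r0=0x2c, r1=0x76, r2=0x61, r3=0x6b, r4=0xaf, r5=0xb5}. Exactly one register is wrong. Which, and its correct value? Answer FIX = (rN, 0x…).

0: ✓ CMP  NZCV=0010
1: ✓ MOVGT  r3←0xff
2: · ADDLS
3: ✓ ADDCS  r3←0xcb
4: ✓ CMP  NZCV=1000
5: ✓ ADDCC  r4←0xc2
6: · SUBGT
7: ✓ MOVCC  r4←0xbc
8: ✓ CMP  NZCV=0010
9: ✓ MOVVC  r3←0x6b
10: · MOVCC

FIX = (r4, 0xbc)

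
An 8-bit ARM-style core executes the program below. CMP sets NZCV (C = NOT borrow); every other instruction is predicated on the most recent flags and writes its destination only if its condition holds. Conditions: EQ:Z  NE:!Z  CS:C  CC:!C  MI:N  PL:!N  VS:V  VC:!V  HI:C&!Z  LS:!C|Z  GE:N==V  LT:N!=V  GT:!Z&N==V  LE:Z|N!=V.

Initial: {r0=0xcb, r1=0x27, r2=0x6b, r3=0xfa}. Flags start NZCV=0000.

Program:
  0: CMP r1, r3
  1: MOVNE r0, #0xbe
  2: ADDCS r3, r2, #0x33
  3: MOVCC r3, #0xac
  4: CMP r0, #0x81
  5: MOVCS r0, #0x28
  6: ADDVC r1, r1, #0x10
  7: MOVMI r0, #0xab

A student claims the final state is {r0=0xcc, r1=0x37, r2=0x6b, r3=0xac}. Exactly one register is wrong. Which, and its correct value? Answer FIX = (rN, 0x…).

[0] flags=0000 → (cmp)
[1] flags=0000 NE?T → r0=0xbe
[2] flags=0000 CS?F → skip
[3] flags=0000 CC?T → r3=0xac
[4] flags=0010 → (cmp)
[5] flags=0010 CS?T → r0=0x28
[6] flags=0010 VC?T → r1=0x37
[7] flags=0010 MI?F → skip

FIX = (r0, 0x28)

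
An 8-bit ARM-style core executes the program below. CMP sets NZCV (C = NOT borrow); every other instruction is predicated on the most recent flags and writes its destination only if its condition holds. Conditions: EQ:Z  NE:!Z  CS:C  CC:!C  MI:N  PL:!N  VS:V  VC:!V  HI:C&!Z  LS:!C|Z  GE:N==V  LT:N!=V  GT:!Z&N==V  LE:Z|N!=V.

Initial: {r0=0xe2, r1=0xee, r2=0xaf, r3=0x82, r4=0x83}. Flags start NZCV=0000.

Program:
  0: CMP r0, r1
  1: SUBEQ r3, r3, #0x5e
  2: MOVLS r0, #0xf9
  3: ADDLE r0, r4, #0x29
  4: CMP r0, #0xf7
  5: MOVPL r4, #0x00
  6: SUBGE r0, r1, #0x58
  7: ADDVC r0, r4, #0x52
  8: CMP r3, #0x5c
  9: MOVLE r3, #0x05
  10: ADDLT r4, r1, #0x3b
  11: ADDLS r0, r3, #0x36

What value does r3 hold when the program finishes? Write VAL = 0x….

0: ✓ CMP  NZCV=1000
1: · SUBEQ
2: ✓ MOVLS  r0←0xf9
3: ✓ ADDLE  r0←0xac
4: ✓ CMP  NZCV=1000
5: · MOVPL
6: · SUBGE
7: ✓ ADDVC  r0←0xd5
8: ✓ CMP  NZCV=0011
9: ✓ MOVLE  r3←0x05
10: ✓ ADDLT  r4←0x29
11: · ADDLS

VAL = 0x05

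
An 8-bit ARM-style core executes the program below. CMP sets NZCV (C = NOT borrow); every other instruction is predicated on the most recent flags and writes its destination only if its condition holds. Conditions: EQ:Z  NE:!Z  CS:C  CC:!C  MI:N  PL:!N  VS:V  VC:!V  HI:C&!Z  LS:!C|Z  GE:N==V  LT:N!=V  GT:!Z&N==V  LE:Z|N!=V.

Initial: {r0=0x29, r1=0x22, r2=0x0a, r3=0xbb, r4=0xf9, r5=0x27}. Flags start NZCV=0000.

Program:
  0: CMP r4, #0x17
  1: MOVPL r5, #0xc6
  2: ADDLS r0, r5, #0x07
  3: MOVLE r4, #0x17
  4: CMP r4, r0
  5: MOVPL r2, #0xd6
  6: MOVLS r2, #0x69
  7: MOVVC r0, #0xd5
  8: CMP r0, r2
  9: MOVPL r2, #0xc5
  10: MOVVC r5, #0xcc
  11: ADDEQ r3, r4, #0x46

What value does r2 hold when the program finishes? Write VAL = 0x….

VAL = 0xc5

0: ✓ CMP  NZCV=1010
1: · MOVPL
2: · ADDLS
3: ✓ MOVLE  r4←0x17
4: ✓ CMP  NZCV=1000
5: · MOVPL
6: ✓ MOVLS  r2←0x69
7: ✓ MOVVC  r0←0xd5
8: ✓ CMP  NZCV=0011
9: ✓ MOVPL  r2←0xc5
10: · MOVVC
11: · ADDEQ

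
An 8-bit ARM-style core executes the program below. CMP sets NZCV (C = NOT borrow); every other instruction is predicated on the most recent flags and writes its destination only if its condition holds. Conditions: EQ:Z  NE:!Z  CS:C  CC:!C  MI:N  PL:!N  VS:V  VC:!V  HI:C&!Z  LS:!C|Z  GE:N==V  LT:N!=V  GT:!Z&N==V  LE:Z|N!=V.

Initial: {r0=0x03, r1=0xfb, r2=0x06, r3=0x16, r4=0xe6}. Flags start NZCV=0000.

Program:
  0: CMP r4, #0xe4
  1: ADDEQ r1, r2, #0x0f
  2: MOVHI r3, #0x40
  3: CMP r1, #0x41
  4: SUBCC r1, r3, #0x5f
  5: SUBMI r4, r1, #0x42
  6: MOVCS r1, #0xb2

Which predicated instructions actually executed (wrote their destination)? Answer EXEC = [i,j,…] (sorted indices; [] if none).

[0] flags=0010 → (cmp)
[1] flags=0010 EQ?F → skip
[2] flags=0010 HI?T → r3=0x40
[3] flags=1010 → (cmp)
[4] flags=1010 CC?F → skip
[5] flags=1010 MI?T → r4=0xb9
[6] flags=1010 CS?T → r1=0xb2

EXEC = [2,5,6]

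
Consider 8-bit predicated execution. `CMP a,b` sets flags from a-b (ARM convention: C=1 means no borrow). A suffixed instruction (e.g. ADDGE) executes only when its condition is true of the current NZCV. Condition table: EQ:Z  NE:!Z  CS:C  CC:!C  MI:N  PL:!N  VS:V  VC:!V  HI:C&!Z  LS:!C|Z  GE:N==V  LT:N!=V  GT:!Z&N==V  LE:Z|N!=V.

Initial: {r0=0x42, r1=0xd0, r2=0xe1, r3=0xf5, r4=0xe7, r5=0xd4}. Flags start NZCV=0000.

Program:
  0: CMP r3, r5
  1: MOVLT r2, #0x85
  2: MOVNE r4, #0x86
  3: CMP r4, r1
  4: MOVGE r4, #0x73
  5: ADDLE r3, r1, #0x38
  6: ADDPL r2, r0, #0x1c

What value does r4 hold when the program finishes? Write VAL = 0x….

[0] flags=0010 → (cmp)
[1] flags=0010 LT?F → skip
[2] flags=0010 NE?T → r4=0x86
[3] flags=1000 → (cmp)
[4] flags=1000 GE?F → skip
[5] flags=1000 LE?T → r3=0x08
[6] flags=1000 PL?F → skip

VAL = 0x86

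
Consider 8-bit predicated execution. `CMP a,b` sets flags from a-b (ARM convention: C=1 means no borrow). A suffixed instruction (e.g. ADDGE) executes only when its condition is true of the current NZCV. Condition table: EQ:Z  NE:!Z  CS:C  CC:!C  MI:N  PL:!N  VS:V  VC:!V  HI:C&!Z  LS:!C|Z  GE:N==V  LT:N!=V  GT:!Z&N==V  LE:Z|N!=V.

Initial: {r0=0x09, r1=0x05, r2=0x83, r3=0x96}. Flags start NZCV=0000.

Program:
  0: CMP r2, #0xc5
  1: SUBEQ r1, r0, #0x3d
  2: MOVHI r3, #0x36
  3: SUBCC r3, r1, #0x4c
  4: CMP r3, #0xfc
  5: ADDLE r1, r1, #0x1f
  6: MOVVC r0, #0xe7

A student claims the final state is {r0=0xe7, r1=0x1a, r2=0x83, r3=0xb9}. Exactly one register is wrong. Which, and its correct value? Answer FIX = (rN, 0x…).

0: ✓ CMP  NZCV=1000
1: · SUBEQ
2: · MOVHI
3: ✓ SUBCC  r3←0xb9
4: ✓ CMP  NZCV=1000
5: ✓ ADDLE  r1←0x24
6: ✓ MOVVC  r0←0xe7

FIX = (r1, 0x24)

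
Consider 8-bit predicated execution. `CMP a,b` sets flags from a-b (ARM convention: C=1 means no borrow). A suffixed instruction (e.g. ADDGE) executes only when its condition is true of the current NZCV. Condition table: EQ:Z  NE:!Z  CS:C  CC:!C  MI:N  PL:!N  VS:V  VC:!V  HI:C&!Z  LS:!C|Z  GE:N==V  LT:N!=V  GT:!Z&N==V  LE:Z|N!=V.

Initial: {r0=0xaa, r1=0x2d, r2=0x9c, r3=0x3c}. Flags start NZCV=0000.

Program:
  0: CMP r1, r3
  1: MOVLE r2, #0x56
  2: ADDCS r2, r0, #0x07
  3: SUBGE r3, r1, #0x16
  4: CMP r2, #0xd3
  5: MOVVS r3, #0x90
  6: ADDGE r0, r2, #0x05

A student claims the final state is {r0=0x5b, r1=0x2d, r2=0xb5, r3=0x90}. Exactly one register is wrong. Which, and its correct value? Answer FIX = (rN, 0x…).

0: ✓ CMP  NZCV=1000
1: ✓ MOVLE  r2←0x56
2: · ADDCS
3: · SUBGE
4: ✓ CMP  NZCV=1001
5: ✓ MOVVS  r3←0x90
6: ✓ ADDGE  r0←0x5b

FIX = (r2, 0x56)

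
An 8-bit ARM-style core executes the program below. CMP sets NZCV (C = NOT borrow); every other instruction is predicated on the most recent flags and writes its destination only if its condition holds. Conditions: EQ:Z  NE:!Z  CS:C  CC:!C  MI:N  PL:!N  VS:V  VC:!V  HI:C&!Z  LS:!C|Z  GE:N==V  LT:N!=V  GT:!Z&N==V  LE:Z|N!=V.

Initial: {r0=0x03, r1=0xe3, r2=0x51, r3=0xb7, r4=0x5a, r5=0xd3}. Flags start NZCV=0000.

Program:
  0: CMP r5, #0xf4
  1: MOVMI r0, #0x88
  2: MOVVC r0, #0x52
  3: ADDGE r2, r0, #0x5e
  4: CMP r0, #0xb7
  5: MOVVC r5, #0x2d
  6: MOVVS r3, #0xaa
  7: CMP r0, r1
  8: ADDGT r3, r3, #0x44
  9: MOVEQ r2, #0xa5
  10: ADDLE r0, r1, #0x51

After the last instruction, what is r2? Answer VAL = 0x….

VAL = 0x51

[0] flags=1000 → (cmp)
[1] flags=1000 MI?T → r0=0x88
[2] flags=1000 VC?T → r0=0x52
[3] flags=1000 GE?F → skip
[4] flags=1001 → (cmp)
[5] flags=1001 VC?F → skip
[6] flags=1001 VS?T → r3=0xaa
[7] flags=0000 → (cmp)
[8] flags=0000 GT?T → r3=0xee
[9] flags=0000 EQ?F → skip
[10] flags=0000 LE?F → skip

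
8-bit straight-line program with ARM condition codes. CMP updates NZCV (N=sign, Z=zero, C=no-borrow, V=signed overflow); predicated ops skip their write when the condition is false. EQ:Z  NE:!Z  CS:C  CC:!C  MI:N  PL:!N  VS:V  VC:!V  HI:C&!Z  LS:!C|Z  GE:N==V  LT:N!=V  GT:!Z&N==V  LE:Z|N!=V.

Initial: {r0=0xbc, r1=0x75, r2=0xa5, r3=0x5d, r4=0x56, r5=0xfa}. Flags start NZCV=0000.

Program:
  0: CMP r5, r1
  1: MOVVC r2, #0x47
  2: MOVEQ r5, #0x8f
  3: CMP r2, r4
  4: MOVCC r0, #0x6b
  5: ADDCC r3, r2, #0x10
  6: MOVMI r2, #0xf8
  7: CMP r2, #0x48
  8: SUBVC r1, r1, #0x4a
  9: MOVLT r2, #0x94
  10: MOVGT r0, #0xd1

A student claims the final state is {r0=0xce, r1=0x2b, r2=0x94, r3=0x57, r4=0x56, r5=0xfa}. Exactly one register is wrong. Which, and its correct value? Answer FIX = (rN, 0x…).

FIX = (r0, 0x6b)

[0] flags=1010 → (cmp)
[1] flags=1010 VC?T → r2=0x47
[2] flags=1010 EQ?F → skip
[3] flags=1000 → (cmp)
[4] flags=1000 CC?T → r0=0x6b
[5] flags=1000 CC?T → r3=0x57
[6] flags=1000 MI?T → r2=0xf8
[7] flags=1010 → (cmp)
[8] flags=1010 VC?T → r1=0x2b
[9] flags=1010 LT?T → r2=0x94
[10] flags=1010 GT?F → skip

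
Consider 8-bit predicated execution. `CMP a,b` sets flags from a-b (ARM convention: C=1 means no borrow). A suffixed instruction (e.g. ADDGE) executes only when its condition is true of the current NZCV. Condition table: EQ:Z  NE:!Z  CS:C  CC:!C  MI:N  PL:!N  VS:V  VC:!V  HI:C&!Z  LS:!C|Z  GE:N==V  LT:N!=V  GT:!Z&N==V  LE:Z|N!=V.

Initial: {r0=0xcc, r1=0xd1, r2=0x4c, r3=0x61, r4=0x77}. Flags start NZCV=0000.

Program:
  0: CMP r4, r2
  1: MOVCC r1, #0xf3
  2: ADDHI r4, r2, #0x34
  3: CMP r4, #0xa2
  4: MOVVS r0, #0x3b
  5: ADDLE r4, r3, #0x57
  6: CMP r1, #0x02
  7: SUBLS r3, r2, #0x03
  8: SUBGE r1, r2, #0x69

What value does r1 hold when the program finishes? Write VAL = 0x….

VAL = 0xd1

[0] flags=0010 → (cmp)
[1] flags=0010 CC?F → skip
[2] flags=0010 HI?T → r4=0x80
[3] flags=1000 → (cmp)
[4] flags=1000 VS?F → skip
[5] flags=1000 LE?T → r4=0xb8
[6] flags=1010 → (cmp)
[7] flags=1010 LS?F → skip
[8] flags=1010 GE?F → skip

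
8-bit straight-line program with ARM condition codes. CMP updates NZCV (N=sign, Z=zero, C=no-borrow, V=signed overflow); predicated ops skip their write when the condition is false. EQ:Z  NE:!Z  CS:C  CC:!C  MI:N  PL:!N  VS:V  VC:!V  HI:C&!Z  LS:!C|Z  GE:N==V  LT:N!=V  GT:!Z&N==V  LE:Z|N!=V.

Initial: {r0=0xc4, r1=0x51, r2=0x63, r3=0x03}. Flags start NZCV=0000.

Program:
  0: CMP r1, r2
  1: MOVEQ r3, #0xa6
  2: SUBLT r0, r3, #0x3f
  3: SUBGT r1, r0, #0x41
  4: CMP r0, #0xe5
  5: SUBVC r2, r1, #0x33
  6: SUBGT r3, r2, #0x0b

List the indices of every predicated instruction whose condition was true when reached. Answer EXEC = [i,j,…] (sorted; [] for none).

0: ✓ CMP  NZCV=1000
1: · MOVEQ
2: ✓ SUBLT  r0←0xc4
3: · SUBGT
4: ✓ CMP  NZCV=1000
5: ✓ SUBVC  r2←0x1e
6: · SUBGT

EXEC = [2,5]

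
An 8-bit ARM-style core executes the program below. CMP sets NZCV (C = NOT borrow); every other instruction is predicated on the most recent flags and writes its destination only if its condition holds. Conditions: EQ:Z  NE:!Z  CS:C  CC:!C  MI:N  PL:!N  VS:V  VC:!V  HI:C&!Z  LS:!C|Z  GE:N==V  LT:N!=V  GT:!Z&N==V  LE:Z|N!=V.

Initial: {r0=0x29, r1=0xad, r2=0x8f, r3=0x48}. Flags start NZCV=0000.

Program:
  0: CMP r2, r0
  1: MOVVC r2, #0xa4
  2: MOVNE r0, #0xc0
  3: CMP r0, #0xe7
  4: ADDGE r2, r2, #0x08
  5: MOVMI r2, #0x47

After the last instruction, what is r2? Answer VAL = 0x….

[0] flags=0011 → (cmp)
[1] flags=0011 VC?F → skip
[2] flags=0011 NE?T → r0=0xc0
[3] flags=1000 → (cmp)
[4] flags=1000 GE?F → skip
[5] flags=1000 MI?T → r2=0x47

VAL = 0x47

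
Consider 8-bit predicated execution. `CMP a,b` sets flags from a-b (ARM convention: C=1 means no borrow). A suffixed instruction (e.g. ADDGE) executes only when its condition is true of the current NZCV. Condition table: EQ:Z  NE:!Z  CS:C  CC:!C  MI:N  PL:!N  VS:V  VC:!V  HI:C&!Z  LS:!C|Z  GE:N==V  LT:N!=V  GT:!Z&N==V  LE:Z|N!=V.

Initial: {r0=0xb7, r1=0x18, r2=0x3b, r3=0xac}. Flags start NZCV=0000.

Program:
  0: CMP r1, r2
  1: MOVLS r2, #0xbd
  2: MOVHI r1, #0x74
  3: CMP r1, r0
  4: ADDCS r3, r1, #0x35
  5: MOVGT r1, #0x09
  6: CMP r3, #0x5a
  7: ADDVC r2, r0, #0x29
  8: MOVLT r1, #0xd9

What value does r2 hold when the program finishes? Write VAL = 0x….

0: ✓ CMP  NZCV=1000
1: ✓ MOVLS  r2←0xbd
2: · MOVHI
3: ✓ CMP  NZCV=0000
4: · ADDCS
5: ✓ MOVGT  r1←0x09
6: ✓ CMP  NZCV=0011
7: · ADDVC
8: ✓ MOVLT  r1←0xd9

VAL = 0xbd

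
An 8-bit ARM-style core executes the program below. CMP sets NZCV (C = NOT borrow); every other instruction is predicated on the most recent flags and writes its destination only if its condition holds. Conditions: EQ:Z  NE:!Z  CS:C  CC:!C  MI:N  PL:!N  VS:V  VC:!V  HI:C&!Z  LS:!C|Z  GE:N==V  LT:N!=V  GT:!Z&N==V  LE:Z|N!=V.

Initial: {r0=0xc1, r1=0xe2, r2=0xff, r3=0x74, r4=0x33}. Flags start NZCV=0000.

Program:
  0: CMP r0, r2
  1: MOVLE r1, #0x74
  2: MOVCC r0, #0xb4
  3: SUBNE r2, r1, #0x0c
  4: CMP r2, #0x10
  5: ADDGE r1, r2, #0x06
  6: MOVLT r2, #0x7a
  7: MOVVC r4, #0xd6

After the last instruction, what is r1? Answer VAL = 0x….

[0] flags=1000 → (cmp)
[1] flags=1000 LE?T → r1=0x74
[2] flags=1000 CC?T → r0=0xb4
[3] flags=1000 NE?T → r2=0x68
[4] flags=0010 → (cmp)
[5] flags=0010 GE?T → r1=0x6e
[6] flags=0010 LT?F → skip
[7] flags=0010 VC?T → r4=0xd6

VAL = 0x6e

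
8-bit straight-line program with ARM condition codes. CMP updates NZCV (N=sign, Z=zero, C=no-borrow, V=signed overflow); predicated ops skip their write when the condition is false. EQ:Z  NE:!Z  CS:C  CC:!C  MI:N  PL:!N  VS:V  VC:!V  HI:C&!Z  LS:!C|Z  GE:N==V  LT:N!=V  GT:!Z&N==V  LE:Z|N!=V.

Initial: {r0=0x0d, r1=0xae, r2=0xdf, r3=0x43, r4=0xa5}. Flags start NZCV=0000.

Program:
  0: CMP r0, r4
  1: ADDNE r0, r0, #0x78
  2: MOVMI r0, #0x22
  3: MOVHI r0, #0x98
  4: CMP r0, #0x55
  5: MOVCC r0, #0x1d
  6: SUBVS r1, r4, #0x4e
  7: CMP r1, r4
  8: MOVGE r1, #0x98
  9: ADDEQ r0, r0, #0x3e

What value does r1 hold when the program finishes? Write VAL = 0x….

VAL = 0x98

0: ✓ CMP  NZCV=0000
1: ✓ ADDNE  r0←0x85
2: · MOVMI
3: · MOVHI
4: ✓ CMP  NZCV=0011
5: · MOVCC
6: ✓ SUBVS  r1←0x57
7: ✓ CMP  NZCV=1001
8: ✓ MOVGE  r1←0x98
9: · ADDEQ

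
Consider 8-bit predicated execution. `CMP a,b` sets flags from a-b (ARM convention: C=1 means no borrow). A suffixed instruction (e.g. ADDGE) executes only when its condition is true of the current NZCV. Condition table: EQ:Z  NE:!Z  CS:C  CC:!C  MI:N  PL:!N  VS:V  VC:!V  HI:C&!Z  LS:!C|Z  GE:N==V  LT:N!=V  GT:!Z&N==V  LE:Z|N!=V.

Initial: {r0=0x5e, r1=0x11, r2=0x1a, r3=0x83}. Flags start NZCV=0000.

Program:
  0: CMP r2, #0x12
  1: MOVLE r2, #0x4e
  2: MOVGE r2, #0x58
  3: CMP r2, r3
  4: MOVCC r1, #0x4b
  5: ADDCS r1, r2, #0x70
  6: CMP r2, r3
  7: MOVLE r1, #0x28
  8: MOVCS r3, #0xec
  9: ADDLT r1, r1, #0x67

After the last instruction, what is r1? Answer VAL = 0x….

[0] flags=0010 → (cmp)
[1] flags=0010 LE?F → skip
[2] flags=0010 GE?T → r2=0x58
[3] flags=1001 → (cmp)
[4] flags=1001 CC?T → r1=0x4b
[5] flags=1001 CS?F → skip
[6] flags=1001 → (cmp)
[7] flags=1001 LE?F → skip
[8] flags=1001 CS?F → skip
[9] flags=1001 LT?F → skip

VAL = 0x4b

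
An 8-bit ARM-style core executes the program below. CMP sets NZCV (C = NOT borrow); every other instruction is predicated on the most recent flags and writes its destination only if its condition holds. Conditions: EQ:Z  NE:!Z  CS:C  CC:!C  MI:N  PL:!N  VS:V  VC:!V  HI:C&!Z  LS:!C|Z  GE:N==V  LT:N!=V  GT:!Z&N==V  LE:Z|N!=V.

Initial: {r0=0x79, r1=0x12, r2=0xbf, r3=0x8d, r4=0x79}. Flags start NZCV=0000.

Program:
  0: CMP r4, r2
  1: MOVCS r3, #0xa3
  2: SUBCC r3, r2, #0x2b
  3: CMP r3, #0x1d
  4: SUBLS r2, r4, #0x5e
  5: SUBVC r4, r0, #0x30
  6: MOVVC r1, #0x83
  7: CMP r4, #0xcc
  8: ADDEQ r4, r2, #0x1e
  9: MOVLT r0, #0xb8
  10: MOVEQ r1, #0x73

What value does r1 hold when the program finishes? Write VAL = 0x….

VAL = 0x12

[0] flags=1001 → (cmp)
[1] flags=1001 CS?F → skip
[2] flags=1001 CC?T → r3=0x94
[3] flags=0011 → (cmp)
[4] flags=0011 LS?F → skip
[5] flags=0011 VC?F → skip
[6] flags=0011 VC?F → skip
[7] flags=1001 → (cmp)
[8] flags=1001 EQ?F → skip
[9] flags=1001 LT?F → skip
[10] flags=1001 EQ?F → skip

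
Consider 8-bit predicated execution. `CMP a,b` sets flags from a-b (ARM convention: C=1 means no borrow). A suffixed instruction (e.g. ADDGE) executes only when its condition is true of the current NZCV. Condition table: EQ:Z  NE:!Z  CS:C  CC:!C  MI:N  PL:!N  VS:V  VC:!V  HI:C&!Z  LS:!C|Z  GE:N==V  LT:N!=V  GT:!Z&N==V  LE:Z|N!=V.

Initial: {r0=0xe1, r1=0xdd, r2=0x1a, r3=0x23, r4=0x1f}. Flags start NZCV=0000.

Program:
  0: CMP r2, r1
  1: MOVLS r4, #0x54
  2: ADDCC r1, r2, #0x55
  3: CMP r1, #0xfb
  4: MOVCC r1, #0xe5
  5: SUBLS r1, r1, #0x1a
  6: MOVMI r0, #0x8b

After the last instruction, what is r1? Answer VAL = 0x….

VAL = 0xcb

[0] flags=0000 → (cmp)
[1] flags=0000 LS?T → r4=0x54
[2] flags=0000 CC?T → r1=0x6f
[3] flags=0000 → (cmp)
[4] flags=0000 CC?T → r1=0xe5
[5] flags=0000 LS?T → r1=0xcb
[6] flags=0000 MI?F → skip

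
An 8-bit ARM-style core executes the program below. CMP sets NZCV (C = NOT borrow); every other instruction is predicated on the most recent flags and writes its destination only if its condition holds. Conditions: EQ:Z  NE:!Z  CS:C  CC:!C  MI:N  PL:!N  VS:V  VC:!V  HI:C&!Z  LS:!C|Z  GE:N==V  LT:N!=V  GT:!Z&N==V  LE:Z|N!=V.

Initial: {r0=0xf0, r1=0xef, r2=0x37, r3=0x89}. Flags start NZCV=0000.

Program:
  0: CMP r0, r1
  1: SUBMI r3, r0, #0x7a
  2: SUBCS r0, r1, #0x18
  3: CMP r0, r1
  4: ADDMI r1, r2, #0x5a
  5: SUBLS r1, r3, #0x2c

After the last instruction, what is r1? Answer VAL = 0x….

0: ✓ CMP  NZCV=0010
1: · SUBMI
2: ✓ SUBCS  r0←0xd7
3: ✓ CMP  NZCV=1000
4: ✓ ADDMI  r1←0x91
5: ✓ SUBLS  r1←0x5d

VAL = 0x5d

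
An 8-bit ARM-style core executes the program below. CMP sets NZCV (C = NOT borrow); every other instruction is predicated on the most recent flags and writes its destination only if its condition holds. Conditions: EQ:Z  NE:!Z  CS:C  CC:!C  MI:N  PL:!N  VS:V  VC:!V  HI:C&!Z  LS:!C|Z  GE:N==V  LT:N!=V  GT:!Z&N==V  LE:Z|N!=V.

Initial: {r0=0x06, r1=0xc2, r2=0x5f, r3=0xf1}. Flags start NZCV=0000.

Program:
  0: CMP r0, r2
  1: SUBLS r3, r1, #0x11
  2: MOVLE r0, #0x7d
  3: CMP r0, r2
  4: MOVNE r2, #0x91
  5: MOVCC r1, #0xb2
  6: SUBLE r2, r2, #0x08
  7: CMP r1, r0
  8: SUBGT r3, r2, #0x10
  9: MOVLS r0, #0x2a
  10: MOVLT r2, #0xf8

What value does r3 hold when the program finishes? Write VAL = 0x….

VAL = 0xb1

[0] flags=1000 → (cmp)
[1] flags=1000 LS?T → r3=0xb1
[2] flags=1000 LE?T → r0=0x7d
[3] flags=0010 → (cmp)
[4] flags=0010 NE?T → r2=0x91
[5] flags=0010 CC?F → skip
[6] flags=0010 LE?F → skip
[7] flags=0011 → (cmp)
[8] flags=0011 GT?F → skip
[9] flags=0011 LS?F → skip
[10] flags=0011 LT?T → r2=0xf8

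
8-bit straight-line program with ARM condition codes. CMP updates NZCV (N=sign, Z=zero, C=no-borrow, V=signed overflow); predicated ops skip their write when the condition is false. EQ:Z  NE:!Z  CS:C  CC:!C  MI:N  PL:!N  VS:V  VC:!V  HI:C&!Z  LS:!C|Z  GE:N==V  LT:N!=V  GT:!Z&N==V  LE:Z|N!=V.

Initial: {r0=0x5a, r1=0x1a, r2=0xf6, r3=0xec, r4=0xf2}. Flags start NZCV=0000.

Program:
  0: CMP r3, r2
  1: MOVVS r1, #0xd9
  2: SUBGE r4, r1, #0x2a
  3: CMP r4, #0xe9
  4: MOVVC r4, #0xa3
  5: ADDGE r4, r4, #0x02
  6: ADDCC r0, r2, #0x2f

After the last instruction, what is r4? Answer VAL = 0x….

VAL = 0xa5

0: ✓ CMP  NZCV=1000
1: · MOVVS
2: · SUBGE
3: ✓ CMP  NZCV=0010
4: ✓ MOVVC  r4←0xa3
5: ✓ ADDGE  r4←0xa5
6: · ADDCC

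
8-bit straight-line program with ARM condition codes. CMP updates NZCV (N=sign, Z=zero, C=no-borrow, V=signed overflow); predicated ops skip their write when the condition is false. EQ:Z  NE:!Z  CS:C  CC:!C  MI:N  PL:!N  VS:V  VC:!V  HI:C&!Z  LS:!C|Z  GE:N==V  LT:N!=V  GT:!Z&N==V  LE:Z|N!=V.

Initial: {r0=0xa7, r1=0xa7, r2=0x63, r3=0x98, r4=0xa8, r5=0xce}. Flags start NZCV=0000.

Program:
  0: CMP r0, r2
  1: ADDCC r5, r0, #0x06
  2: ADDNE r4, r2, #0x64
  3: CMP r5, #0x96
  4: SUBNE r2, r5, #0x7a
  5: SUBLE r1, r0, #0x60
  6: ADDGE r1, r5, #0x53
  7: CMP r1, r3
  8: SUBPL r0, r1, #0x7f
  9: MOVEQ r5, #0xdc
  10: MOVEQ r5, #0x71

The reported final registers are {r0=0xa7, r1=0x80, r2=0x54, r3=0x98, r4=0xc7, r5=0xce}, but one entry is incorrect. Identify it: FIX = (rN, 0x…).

0: ✓ CMP  NZCV=0011
1: · ADDCC
2: ✓ ADDNE  r4←0xc7
3: ✓ CMP  NZCV=0010
4: ✓ SUBNE  r2←0x54
5: · SUBLE
6: ✓ ADDGE  r1←0x21
7: ✓ CMP  NZCV=1001
8: · SUBPL
9: · MOVEQ
10: · MOVEQ

FIX = (r1, 0x21)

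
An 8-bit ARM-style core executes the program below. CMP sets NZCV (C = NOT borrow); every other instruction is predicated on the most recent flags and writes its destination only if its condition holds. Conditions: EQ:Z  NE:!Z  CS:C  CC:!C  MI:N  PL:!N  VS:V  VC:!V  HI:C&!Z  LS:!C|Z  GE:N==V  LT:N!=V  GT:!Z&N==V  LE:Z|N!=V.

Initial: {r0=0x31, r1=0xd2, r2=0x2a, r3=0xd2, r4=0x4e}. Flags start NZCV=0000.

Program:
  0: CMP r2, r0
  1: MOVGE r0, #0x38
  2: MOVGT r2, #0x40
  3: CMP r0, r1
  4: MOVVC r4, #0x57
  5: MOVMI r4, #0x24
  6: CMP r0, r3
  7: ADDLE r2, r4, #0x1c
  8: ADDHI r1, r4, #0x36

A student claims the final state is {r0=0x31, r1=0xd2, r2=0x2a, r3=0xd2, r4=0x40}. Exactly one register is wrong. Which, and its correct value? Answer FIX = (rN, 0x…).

[0] flags=1000 → (cmp)
[1] flags=1000 GE?F → skip
[2] flags=1000 GT?F → skip
[3] flags=0000 → (cmp)
[4] flags=0000 VC?T → r4=0x57
[5] flags=0000 MI?F → skip
[6] flags=0000 → (cmp)
[7] flags=0000 LE?F → skip
[8] flags=0000 HI?F → skip

FIX = (r4, 0x57)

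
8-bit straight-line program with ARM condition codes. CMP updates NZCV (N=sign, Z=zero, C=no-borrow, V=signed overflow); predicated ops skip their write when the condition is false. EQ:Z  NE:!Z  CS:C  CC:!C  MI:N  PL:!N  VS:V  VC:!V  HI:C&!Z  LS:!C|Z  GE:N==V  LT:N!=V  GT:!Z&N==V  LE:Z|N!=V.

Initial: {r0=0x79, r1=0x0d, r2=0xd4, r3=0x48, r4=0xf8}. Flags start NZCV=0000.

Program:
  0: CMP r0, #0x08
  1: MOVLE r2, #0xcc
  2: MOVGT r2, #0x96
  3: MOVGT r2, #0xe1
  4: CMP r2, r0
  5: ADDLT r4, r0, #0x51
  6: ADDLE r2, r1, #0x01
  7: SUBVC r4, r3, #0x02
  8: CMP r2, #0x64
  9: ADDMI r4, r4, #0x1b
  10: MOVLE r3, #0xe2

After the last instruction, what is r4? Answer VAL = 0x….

[0] flags=0010 → (cmp)
[1] flags=0010 LE?F → skip
[2] flags=0010 GT?T → r2=0x96
[3] flags=0010 GT?T → r2=0xe1
[4] flags=0011 → (cmp)
[5] flags=0011 LT?T → r4=0xca
[6] flags=0011 LE?T → r2=0x0e
[7] flags=0011 VC?F → skip
[8] flags=1000 → (cmp)
[9] flags=1000 MI?T → r4=0xe5
[10] flags=1000 LE?T → r3=0xe2

VAL = 0xe5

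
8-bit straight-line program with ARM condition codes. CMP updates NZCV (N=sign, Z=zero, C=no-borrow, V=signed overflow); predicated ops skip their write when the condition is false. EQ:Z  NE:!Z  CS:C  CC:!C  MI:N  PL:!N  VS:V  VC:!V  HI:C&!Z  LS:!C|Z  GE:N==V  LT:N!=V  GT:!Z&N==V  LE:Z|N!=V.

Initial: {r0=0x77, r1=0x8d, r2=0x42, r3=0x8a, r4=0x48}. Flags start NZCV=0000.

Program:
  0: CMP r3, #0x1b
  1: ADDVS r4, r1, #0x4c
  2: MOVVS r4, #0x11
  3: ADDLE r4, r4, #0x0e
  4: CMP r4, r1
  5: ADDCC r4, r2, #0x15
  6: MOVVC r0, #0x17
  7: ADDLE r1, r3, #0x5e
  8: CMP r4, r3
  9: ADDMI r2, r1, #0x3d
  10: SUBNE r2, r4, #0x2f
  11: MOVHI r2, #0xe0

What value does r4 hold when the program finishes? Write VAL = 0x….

VAL = 0x57

[0] flags=0011 → (cmp)
[1] flags=0011 VS?T → r4=0xd9
[2] flags=0011 VS?T → r4=0x11
[3] flags=0011 LE?T → r4=0x1f
[4] flags=1001 → (cmp)
[5] flags=1001 CC?T → r4=0x57
[6] flags=1001 VC?F → skip
[7] flags=1001 LE?F → skip
[8] flags=1001 → (cmp)
[9] flags=1001 MI?T → r2=0xca
[10] flags=1001 NE?T → r2=0x28
[11] flags=1001 HI?F → skip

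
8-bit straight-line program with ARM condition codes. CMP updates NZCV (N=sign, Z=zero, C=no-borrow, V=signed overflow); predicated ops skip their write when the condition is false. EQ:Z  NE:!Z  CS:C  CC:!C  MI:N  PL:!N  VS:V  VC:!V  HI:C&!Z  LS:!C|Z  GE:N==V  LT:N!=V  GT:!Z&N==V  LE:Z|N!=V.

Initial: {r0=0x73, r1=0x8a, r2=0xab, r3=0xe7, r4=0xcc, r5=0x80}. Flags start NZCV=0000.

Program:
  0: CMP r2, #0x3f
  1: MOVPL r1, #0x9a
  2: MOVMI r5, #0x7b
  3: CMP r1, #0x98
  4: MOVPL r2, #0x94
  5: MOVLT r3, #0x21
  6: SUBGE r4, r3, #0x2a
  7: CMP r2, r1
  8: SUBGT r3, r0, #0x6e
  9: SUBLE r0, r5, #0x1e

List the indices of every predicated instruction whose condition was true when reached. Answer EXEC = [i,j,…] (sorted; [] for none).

EXEC = [1,4,6,9]

0: ✓ CMP  NZCV=0011
1: ✓ MOVPL  r1←0x9a
2: · MOVMI
3: ✓ CMP  NZCV=0010
4: ✓ MOVPL  r2←0x94
5: · MOVLT
6: ✓ SUBGE  r4←0xbd
7: ✓ CMP  NZCV=1000
8: · SUBGT
9: ✓ SUBLE  r0←0x62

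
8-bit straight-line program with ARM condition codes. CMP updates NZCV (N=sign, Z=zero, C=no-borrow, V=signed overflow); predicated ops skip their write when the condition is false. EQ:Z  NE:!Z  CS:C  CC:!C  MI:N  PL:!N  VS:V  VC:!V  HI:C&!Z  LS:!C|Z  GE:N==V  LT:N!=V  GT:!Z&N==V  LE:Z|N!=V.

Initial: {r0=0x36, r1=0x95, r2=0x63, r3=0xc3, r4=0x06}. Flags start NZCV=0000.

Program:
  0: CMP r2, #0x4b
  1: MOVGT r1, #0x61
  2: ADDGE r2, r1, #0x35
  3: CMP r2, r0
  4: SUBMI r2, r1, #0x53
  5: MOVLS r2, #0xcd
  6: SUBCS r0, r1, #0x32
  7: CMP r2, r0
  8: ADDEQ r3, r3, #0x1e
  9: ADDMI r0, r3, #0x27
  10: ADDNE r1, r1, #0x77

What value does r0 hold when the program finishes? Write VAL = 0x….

VAL = 0x2f

0: ✓ CMP  NZCV=0010
1: ✓ MOVGT  r1←0x61
2: ✓ ADDGE  r2←0x96
3: ✓ CMP  NZCV=0011
4: · SUBMI
5: · MOVLS
6: ✓ SUBCS  r0←0x2f
7: ✓ CMP  NZCV=0011
8: · ADDEQ
9: · ADDMI
10: ✓ ADDNE  r1←0xd8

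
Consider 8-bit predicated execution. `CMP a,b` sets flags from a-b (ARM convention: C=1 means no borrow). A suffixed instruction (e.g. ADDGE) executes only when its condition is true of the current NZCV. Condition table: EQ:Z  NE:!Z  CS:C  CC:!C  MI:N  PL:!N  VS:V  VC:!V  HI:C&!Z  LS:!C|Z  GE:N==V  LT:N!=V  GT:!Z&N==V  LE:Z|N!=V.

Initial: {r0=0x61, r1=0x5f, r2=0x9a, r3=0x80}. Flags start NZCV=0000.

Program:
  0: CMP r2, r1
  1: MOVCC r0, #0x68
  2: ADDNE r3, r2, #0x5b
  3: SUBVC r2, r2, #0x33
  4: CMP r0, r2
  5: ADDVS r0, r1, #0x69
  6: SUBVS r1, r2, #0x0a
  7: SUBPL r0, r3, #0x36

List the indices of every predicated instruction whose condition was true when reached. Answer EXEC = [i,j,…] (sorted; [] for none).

EXEC = [2,5,6]

[0] flags=0011 → (cmp)
[1] flags=0011 CC?F → skip
[2] flags=0011 NE?T → r3=0xf5
[3] flags=0011 VC?F → skip
[4] flags=1001 → (cmp)
[5] flags=1001 VS?T → r0=0xc8
[6] flags=1001 VS?T → r1=0x90
[7] flags=1001 PL?F → skip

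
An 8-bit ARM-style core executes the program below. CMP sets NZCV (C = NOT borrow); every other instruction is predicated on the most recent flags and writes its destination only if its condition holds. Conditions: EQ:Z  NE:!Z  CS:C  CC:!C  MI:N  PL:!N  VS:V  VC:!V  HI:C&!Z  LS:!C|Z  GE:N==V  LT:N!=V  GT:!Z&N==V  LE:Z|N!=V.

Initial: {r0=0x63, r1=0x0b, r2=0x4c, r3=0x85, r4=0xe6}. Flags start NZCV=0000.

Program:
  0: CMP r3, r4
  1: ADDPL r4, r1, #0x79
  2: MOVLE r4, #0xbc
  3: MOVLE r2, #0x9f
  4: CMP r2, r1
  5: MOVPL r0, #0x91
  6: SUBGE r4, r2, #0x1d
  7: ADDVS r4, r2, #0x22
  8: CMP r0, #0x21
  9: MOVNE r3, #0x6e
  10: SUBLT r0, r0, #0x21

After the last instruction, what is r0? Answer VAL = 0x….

[0] flags=1000 → (cmp)
[1] flags=1000 PL?F → skip
[2] flags=1000 LE?T → r4=0xbc
[3] flags=1000 LE?T → r2=0x9f
[4] flags=1010 → (cmp)
[5] flags=1010 PL?F → skip
[6] flags=1010 GE?F → skip
[7] flags=1010 VS?F → skip
[8] flags=0010 → (cmp)
[9] flags=0010 NE?T → r3=0x6e
[10] flags=0010 LT?F → skip

VAL = 0x63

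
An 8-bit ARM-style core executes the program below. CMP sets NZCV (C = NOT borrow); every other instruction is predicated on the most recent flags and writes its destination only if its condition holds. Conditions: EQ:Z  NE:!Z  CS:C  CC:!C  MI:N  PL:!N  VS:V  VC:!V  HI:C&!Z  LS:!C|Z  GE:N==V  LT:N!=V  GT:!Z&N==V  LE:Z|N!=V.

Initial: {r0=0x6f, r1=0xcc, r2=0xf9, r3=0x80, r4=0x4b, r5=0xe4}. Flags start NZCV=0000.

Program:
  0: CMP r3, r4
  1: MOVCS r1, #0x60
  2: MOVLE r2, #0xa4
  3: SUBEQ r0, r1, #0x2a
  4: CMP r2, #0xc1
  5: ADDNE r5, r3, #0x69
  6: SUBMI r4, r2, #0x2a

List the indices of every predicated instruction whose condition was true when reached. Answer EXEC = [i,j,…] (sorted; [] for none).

EXEC = [1,2,5,6]

0: ✓ CMP  NZCV=0011
1: ✓ MOVCS  r1←0x60
2: ✓ MOVLE  r2←0xa4
3: · SUBEQ
4: ✓ CMP  NZCV=1000
5: ✓ ADDNE  r5←0xe9
6: ✓ SUBMI  r4←0x7a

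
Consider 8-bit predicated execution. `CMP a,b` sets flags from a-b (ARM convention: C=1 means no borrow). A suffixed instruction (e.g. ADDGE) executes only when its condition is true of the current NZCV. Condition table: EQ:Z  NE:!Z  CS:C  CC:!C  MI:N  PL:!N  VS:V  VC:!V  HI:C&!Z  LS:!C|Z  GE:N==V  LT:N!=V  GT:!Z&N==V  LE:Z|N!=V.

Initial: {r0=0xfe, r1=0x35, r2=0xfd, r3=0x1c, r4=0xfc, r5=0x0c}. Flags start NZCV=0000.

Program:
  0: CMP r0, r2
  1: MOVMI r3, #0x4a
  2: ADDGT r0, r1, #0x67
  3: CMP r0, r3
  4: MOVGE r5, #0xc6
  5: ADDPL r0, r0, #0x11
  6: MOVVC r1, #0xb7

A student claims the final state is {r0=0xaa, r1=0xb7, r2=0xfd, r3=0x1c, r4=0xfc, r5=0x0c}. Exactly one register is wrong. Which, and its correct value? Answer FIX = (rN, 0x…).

[0] flags=0010 → (cmp)
[1] flags=0010 MI?F → skip
[2] flags=0010 GT?T → r0=0x9c
[3] flags=1010 → (cmp)
[4] flags=1010 GE?F → skip
[5] flags=1010 PL?F → skip
[6] flags=1010 VC?T → r1=0xb7

FIX = (r0, 0x9c)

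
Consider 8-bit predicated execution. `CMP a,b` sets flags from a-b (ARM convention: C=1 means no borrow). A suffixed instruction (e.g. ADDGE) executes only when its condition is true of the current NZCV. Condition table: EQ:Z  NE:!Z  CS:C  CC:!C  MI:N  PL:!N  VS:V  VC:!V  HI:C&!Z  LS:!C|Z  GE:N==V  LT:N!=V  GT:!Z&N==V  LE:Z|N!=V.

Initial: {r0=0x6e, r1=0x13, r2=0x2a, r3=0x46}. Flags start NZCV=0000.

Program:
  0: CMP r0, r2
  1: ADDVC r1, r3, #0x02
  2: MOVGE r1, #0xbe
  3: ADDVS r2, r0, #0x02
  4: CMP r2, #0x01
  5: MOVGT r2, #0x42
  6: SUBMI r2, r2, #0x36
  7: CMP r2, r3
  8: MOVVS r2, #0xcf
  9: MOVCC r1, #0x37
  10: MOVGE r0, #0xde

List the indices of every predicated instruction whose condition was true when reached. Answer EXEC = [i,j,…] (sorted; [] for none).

[0] flags=0010 → (cmp)
[1] flags=0010 VC?T → r1=0x48
[2] flags=0010 GE?T → r1=0xbe
[3] flags=0010 VS?F → skip
[4] flags=0010 → (cmp)
[5] flags=0010 GT?T → r2=0x42
[6] flags=0010 MI?F → skip
[7] flags=1000 → (cmp)
[8] flags=1000 VS?F → skip
[9] flags=1000 CC?T → r1=0x37
[10] flags=1000 GE?F → skip

EXEC = [1,2,5,9]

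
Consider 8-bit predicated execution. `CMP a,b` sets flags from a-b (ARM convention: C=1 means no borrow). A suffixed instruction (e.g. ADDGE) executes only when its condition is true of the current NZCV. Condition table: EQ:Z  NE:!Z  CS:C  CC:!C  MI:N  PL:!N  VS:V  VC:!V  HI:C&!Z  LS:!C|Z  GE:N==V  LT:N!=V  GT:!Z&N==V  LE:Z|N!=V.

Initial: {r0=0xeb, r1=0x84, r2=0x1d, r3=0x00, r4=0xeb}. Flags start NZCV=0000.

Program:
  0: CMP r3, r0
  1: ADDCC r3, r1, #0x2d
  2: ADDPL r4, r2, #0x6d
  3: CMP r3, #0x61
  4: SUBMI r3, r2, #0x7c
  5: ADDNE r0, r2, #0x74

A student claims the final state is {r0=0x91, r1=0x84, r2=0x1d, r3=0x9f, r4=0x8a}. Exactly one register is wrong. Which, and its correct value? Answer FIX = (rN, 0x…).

FIX = (r3, 0xb1)

0: ✓ CMP  NZCV=0000
1: ✓ ADDCC  r3←0xb1
2: ✓ ADDPL  r4←0x8a
3: ✓ CMP  NZCV=0011
4: · SUBMI
5: ✓ ADDNE  r0←0x91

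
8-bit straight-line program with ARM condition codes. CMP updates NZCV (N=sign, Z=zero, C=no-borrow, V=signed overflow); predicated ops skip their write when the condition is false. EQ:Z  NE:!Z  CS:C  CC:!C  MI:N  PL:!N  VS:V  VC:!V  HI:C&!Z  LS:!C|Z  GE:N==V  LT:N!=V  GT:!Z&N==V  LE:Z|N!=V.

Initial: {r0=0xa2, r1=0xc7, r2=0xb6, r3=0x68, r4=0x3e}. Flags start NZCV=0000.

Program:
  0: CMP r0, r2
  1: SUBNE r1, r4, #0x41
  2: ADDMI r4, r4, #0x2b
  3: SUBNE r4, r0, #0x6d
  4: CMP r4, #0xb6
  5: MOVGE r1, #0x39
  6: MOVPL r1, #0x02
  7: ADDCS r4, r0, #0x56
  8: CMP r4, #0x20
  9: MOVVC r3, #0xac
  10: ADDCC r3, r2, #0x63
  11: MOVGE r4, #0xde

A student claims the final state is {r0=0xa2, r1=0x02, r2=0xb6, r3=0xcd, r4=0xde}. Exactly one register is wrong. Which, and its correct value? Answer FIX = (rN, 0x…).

0: ✓ CMP  NZCV=1000
1: ✓ SUBNE  r1←0xfd
2: ✓ ADDMI  r4←0x69
3: ✓ SUBNE  r4←0x35
4: ✓ CMP  NZCV=0000
5: ✓ MOVGE  r1←0x39
6: ✓ MOVPL  r1←0x02
7: · ADDCS
8: ✓ CMP  NZCV=0010
9: ✓ MOVVC  r3←0xac
10: · ADDCC
11: ✓ MOVGE  r4←0xde

FIX = (r3, 0xac)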